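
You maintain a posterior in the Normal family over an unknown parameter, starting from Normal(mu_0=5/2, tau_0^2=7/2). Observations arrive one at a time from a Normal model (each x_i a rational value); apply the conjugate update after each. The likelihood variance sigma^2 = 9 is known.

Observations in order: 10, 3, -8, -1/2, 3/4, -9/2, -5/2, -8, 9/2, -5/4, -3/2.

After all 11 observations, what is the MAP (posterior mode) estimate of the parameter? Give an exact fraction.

-11/95

obs 1: x=10 → posterior Normal(23/5, 63/25)
obs 2: x=3 → posterior Normal(17/4, 63/32)
obs 3: x=-8 → posterior Normal(80/39, 21/13)
obs 4: x=-1/2 → posterior Normal(153/92, 63/46)
obs 5: x=3/4 → posterior Normal(327/212, 63/53)
obs 6: x=-9/2 → posterior Normal(67/80, 21/20)
obs 7: x=-5/2 → posterior Normal(131/268, 63/67)
obs 8: x=-8 → posterior Normal(-93/296, 63/74)
obs 9: x=9/2 → posterior Normal(11/108, 7/9)
obs 10: x=-5/4 → posterior Normal(-1/176, 63/88)
obs 11: x=-3/2 → posterior Normal(-11/95, 63/95)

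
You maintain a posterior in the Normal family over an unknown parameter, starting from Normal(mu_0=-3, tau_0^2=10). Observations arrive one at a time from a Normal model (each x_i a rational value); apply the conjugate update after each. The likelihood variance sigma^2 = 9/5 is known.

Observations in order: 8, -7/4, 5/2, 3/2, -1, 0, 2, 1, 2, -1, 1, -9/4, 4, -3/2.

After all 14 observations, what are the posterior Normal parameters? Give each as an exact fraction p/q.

mu_0=698/709, tau_0^2=90/709

obs 1: x=8 → posterior Normal(373/59, 90/59)
obs 2: x=-7/4 → posterior Normal(571/218, 90/109)
obs 3: x=5/2 → posterior Normal(821/318, 30/53)
obs 4: x=3/2 → posterior Normal(971/418, 90/209)
obs 5: x=-1 → posterior Normal(871/518, 90/259)
obs 6: x=0 → posterior Normal(871/618, 30/103)
obs 7: x=2 → posterior Normal(1071/718, 90/359)
obs 8: x=1 → posterior Normal(1171/818, 90/409)
obs 9: x=2 → posterior Normal(457/306, 10/51)
obs 10: x=-1 → posterior Normal(1271/1018, 90/509)
obs 11: x=1 → posterior Normal(1371/1118, 90/559)
obs 12: x=-9/4 → posterior Normal(191/203, 30/203)
obs 13: x=4 → posterior Normal(773/659, 90/659)
obs 14: x=-3/2 → posterior Normal(698/709, 90/709)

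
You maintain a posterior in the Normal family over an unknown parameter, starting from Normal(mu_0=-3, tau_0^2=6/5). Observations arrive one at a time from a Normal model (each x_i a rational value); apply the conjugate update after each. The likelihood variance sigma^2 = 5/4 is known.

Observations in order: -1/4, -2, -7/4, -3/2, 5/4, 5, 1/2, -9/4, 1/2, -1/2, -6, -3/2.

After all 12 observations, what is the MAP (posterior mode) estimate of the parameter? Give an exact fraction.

obs 1: x=-1/4 → posterior Normal(-81/49, 30/49)
obs 2: x=-2 → posterior Normal(-129/73, 30/73)
obs 3: x=-7/4 → posterior Normal(-171/97, 30/97)
obs 4: x=-3/2 → posterior Normal(-207/121, 30/121)
obs 5: x=5/4 → posterior Normal(-177/145, 6/29)
obs 6: x=5 → posterior Normal(-57/169, 30/169)
obs 7: x=1/2 → posterior Normal(-45/193, 30/193)
obs 8: x=-9/4 → posterior Normal(-99/217, 30/217)
obs 9: x=1/2 → posterior Normal(-87/241, 30/241)
obs 10: x=-1/2 → posterior Normal(-99/265, 6/53)
obs 11: x=-6 → posterior Normal(-243/289, 30/289)
obs 12: x=-3/2 → posterior Normal(-279/313, 30/313)

-279/313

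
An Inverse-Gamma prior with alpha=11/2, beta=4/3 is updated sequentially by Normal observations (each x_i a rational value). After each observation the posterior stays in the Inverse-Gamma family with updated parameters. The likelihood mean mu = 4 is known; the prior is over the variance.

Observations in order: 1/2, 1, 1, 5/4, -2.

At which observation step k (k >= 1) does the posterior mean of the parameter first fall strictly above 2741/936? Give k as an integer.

obs 1: x=1/2 → posterior Inverse-Gamma(6, 179/24)
obs 2: x=1 → posterior Inverse-Gamma(13/2, 287/24)
obs 3: x=1 → posterior Inverse-Gamma(7, 395/24)
obs 4: x=5/4 → posterior Inverse-Gamma(15/2, 1943/96)
obs 5: x=-2 → posterior Inverse-Gamma(8, 3671/96)

k = 4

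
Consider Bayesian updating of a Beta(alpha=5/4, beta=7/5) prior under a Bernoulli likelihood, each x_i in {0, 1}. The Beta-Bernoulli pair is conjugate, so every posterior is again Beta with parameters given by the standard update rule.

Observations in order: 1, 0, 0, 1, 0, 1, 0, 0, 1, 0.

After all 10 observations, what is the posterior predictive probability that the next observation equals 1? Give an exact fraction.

obs 1: x=1 → posterior Beta(9/4, 7/5)
obs 2: x=0 → posterior Beta(9/4, 12/5)
obs 3: x=0 → posterior Beta(9/4, 17/5)
obs 4: x=1 → posterior Beta(13/4, 17/5)
obs 5: x=0 → posterior Beta(13/4, 22/5)
obs 6: x=1 → posterior Beta(17/4, 22/5)
obs 7: x=0 → posterior Beta(17/4, 27/5)
obs 8: x=0 → posterior Beta(17/4, 32/5)
obs 9: x=1 → posterior Beta(21/4, 32/5)
obs 10: x=0 → posterior Beta(21/4, 37/5)

105/253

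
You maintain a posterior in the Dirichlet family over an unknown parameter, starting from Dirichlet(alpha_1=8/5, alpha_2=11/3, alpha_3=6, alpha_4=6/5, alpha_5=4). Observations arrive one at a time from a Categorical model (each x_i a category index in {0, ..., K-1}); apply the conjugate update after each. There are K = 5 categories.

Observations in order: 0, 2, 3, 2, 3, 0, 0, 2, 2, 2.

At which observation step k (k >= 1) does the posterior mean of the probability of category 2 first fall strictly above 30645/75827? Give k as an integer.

k = 10

obs 1: x=0 → posterior Dirichlet(13/5, 11/3, 6, 6/5, 4)
obs 2: x=2 → posterior Dirichlet(13/5, 11/3, 7, 6/5, 4)
obs 3: x=3 → posterior Dirichlet(13/5, 11/3, 7, 11/5, 4)
obs 4: x=2 → posterior Dirichlet(13/5, 11/3, 8, 11/5, 4)
obs 5: x=3 → posterior Dirichlet(13/5, 11/3, 8, 16/5, 4)
obs 6: x=0 → posterior Dirichlet(18/5, 11/3, 8, 16/5, 4)
obs 7: x=0 → posterior Dirichlet(23/5, 11/3, 8, 16/5, 4)
obs 8: x=2 → posterior Dirichlet(23/5, 11/3, 9, 16/5, 4)
obs 9: x=2 → posterior Dirichlet(23/5, 11/3, 10, 16/5, 4)
obs 10: x=2 → posterior Dirichlet(23/5, 11/3, 11, 16/5, 4)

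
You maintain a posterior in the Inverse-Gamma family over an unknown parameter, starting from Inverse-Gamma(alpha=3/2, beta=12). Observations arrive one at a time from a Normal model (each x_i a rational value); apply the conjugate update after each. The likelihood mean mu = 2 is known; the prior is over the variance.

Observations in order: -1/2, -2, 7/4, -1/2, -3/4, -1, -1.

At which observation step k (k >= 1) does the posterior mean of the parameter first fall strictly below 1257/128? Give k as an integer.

k = 7

obs 1: x=-1/2 → posterior Inverse-Gamma(2, 121/8)
obs 2: x=-2 → posterior Inverse-Gamma(5/2, 185/8)
obs 3: x=7/4 → posterior Inverse-Gamma(3, 741/32)
obs 4: x=-1/2 → posterior Inverse-Gamma(7/2, 841/32)
obs 5: x=-3/4 → posterior Inverse-Gamma(4, 481/16)
obs 6: x=-1 → posterior Inverse-Gamma(9/2, 553/16)
obs 7: x=-1 → posterior Inverse-Gamma(5, 625/16)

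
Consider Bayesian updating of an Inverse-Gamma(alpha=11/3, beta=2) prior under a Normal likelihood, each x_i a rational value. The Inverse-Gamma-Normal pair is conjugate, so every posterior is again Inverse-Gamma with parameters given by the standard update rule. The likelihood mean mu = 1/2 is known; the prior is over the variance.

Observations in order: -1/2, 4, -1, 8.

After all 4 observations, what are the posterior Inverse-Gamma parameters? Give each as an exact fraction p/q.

alpha=17/3, beta=303/8

obs 1: x=-1/2 → posterior Inverse-Gamma(25/6, 5/2)
obs 2: x=4 → posterior Inverse-Gamma(14/3, 69/8)
obs 3: x=-1 → posterior Inverse-Gamma(31/6, 39/4)
obs 4: x=8 → posterior Inverse-Gamma(17/3, 303/8)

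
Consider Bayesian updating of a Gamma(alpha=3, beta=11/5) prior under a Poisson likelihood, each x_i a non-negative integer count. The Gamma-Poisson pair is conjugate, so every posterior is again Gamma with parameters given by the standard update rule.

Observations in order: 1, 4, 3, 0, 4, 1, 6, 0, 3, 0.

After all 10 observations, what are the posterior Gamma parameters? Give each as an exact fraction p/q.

obs 1: x=1 → posterior Gamma(4, 16/5)
obs 2: x=4 → posterior Gamma(8, 21/5)
obs 3: x=3 → posterior Gamma(11, 26/5)
obs 4: x=0 → posterior Gamma(11, 31/5)
obs 5: x=4 → posterior Gamma(15, 36/5)
obs 6: x=1 → posterior Gamma(16, 41/5)
obs 7: x=6 → posterior Gamma(22, 46/5)
obs 8: x=0 → posterior Gamma(22, 51/5)
obs 9: x=3 → posterior Gamma(25, 56/5)
obs 10: x=0 → posterior Gamma(25, 61/5)

alpha=25, beta=61/5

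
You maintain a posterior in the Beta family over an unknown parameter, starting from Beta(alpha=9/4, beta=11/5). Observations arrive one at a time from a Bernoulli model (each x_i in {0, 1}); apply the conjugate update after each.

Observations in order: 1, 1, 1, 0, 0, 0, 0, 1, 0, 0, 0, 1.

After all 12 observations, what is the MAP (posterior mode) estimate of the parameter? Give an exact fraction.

obs 1: x=1 → posterior Beta(13/4, 11/5)
obs 2: x=1 → posterior Beta(17/4, 11/5)
obs 3: x=1 → posterior Beta(21/4, 11/5)
obs 4: x=0 → posterior Beta(21/4, 16/5)
obs 5: x=0 → posterior Beta(21/4, 21/5)
obs 6: x=0 → posterior Beta(21/4, 26/5)
obs 7: x=0 → posterior Beta(21/4, 31/5)
obs 8: x=1 → posterior Beta(25/4, 31/5)
obs 9: x=0 → posterior Beta(25/4, 36/5)
obs 10: x=0 → posterior Beta(25/4, 41/5)
obs 11: x=0 → posterior Beta(25/4, 46/5)
obs 12: x=1 → posterior Beta(29/4, 46/5)

125/289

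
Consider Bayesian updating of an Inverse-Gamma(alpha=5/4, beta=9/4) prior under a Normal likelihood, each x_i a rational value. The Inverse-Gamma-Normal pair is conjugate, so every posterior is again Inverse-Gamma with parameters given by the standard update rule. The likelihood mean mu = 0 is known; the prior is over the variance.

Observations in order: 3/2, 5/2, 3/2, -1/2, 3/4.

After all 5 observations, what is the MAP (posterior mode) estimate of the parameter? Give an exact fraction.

257/152

obs 1: x=3/2 → posterior Inverse-Gamma(7/4, 27/8)
obs 2: x=5/2 → posterior Inverse-Gamma(9/4, 13/2)
obs 3: x=3/2 → posterior Inverse-Gamma(11/4, 61/8)
obs 4: x=-1/2 → posterior Inverse-Gamma(13/4, 31/4)
obs 5: x=3/4 → posterior Inverse-Gamma(15/4, 257/32)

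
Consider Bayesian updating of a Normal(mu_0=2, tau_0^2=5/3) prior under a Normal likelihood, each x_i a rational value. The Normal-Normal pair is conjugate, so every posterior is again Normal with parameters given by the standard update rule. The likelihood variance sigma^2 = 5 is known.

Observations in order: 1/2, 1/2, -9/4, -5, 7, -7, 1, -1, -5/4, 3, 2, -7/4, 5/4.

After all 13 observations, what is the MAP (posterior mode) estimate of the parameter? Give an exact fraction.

obs 1: x=1/2 → posterior Normal(13/8, 5/4)
obs 2: x=1/2 → posterior Normal(7/5, 1)
obs 3: x=-9/4 → posterior Normal(19/24, 5/6)
obs 4: x=-5 → posterior Normal(-1/28, 5/7)
obs 5: x=7 → posterior Normal(27/32, 5/8)
obs 6: x=-7 → posterior Normal(-1/36, 5/9)
obs 7: x=1 → posterior Normal(3/40, 1/2)
obs 8: x=-1 → posterior Normal(-1/44, 5/11)
obs 9: x=-5/4 → posterior Normal(-1/8, 5/12)
obs 10: x=3 → posterior Normal(3/26, 5/13)
obs 11: x=2 → posterior Normal(1/4, 5/14)
obs 12: x=-7/4 → posterior Normal(7/60, 1/3)
obs 13: x=5/4 → posterior Normal(3/16, 5/16)

3/16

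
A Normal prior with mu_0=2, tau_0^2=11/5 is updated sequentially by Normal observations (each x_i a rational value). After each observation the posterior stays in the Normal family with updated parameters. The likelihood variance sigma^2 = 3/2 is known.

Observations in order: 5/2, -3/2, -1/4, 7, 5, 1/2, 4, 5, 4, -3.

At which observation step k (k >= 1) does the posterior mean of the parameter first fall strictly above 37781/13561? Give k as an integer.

obs 1: x=5/2 → posterior Normal(85/37, 33/37)
obs 2: x=-3/2 → posterior Normal(52/59, 33/59)
obs 3: x=-1/4 → posterior Normal(31/54, 11/27)
obs 4: x=7 → posterior Normal(401/206, 33/103)
obs 5: x=5 → posterior Normal(621/250, 33/125)
obs 6: x=1/2 → posterior Normal(643/294, 11/49)
obs 7: x=4 → posterior Normal(63/26, 33/169)
obs 8: x=5 → posterior Normal(1039/382, 33/191)
obs 9: x=4 → posterior Normal(405/142, 11/71)
obs 10: x=-3 → posterior Normal(1083/470, 33/235)

k = 9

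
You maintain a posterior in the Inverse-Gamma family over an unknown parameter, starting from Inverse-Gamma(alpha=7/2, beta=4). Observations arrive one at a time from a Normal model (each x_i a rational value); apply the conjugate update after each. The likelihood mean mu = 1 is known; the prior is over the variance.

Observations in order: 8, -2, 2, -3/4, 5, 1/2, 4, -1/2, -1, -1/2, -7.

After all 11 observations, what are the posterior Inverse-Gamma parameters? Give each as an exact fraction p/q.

obs 1: x=8 → posterior Inverse-Gamma(4, 57/2)
obs 2: x=-2 → posterior Inverse-Gamma(9/2, 33)
obs 3: x=2 → posterior Inverse-Gamma(5, 67/2)
obs 4: x=-3/4 → posterior Inverse-Gamma(11/2, 1121/32)
obs 5: x=5 → posterior Inverse-Gamma(6, 1377/32)
obs 6: x=1/2 → posterior Inverse-Gamma(13/2, 1381/32)
obs 7: x=4 → posterior Inverse-Gamma(7, 1525/32)
obs 8: x=-1/2 → posterior Inverse-Gamma(15/2, 1561/32)
obs 9: x=-1 → posterior Inverse-Gamma(8, 1625/32)
obs 10: x=-1/2 → posterior Inverse-Gamma(17/2, 1661/32)
obs 11: x=-7 → posterior Inverse-Gamma(9, 2685/32)

alpha=9, beta=2685/32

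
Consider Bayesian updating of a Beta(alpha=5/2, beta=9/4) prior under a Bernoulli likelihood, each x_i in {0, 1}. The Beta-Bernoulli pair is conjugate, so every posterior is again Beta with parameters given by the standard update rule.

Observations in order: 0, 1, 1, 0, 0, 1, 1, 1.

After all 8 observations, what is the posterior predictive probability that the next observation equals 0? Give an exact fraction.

obs 1: x=0 → posterior Beta(5/2, 13/4)
obs 2: x=1 → posterior Beta(7/2, 13/4)
obs 3: x=1 → posterior Beta(9/2, 13/4)
obs 4: x=0 → posterior Beta(9/2, 17/4)
obs 5: x=0 → posterior Beta(9/2, 21/4)
obs 6: x=1 → posterior Beta(11/2, 21/4)
obs 7: x=1 → posterior Beta(13/2, 21/4)
obs 8: x=1 → posterior Beta(15/2, 21/4)

7/17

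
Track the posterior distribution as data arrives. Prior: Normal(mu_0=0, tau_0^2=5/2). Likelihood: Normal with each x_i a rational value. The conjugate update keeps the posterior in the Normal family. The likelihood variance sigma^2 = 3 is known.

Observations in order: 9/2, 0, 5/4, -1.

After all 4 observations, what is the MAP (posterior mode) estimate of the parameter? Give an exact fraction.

95/104

obs 1: x=9/2 → posterior Normal(45/22, 15/11)
obs 2: x=0 → posterior Normal(45/32, 15/16)
obs 3: x=5/4 → posterior Normal(115/84, 5/7)
obs 4: x=-1 → posterior Normal(95/104, 15/26)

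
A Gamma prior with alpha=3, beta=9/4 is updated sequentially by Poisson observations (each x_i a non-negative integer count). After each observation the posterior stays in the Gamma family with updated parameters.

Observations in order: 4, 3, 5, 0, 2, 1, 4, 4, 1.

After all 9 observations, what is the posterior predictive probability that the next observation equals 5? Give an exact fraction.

obs 1: x=4 → posterior Gamma(7, 13/4)
obs 2: x=3 → posterior Gamma(10, 17/4)
obs 3: x=5 → posterior Gamma(15, 21/4)
obs 4: x=0 → posterior Gamma(15, 25/4)
obs 5: x=2 → posterior Gamma(17, 29/4)
obs 6: x=1 → posterior Gamma(18, 33/4)
obs 7: x=4 → posterior Gamma(22, 37/4)
obs 8: x=4 → posterior Gamma(26, 41/4)
obs 9: x=1 → posterior Gamma(27, 45/4)

10768650560568171454352116181465148925781250000000000/174251498233690814305510551794710260107945042018748343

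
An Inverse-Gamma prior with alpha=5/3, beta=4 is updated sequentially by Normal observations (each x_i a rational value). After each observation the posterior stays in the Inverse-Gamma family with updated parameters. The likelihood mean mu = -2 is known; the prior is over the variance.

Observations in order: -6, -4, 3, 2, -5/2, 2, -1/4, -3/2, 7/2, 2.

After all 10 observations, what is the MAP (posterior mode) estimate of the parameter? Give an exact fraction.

6471/736

obs 1: x=-6 → posterior Inverse-Gamma(13/6, 12)
obs 2: x=-4 → posterior Inverse-Gamma(8/3, 14)
obs 3: x=3 → posterior Inverse-Gamma(19/6, 53/2)
obs 4: x=2 → posterior Inverse-Gamma(11/3, 69/2)
obs 5: x=-5/2 → posterior Inverse-Gamma(25/6, 277/8)
obs 6: x=2 → posterior Inverse-Gamma(14/3, 341/8)
obs 7: x=-1/4 → posterior Inverse-Gamma(31/6, 1413/32)
obs 8: x=-3/2 → posterior Inverse-Gamma(17/3, 1417/32)
obs 9: x=7/2 → posterior Inverse-Gamma(37/6, 1901/32)
obs 10: x=2 → posterior Inverse-Gamma(20/3, 2157/32)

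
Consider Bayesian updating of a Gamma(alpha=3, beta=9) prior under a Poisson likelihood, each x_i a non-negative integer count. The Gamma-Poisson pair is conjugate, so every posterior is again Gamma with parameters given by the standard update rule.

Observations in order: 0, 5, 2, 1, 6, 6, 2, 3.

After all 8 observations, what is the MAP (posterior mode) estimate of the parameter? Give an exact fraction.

27/17

obs 1: x=0 → posterior Gamma(3, 10)
obs 2: x=5 → posterior Gamma(8, 11)
obs 3: x=2 → posterior Gamma(10, 12)
obs 4: x=1 → posterior Gamma(11, 13)
obs 5: x=6 → posterior Gamma(17, 14)
obs 6: x=6 → posterior Gamma(23, 15)
obs 7: x=2 → posterior Gamma(25, 16)
obs 8: x=3 → posterior Gamma(28, 17)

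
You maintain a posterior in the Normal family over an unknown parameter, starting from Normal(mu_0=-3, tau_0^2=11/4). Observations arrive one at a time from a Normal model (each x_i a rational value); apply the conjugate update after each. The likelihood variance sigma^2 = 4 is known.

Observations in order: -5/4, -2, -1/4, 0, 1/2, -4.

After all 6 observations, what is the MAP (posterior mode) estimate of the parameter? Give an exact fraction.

obs 1: x=-5/4 → posterior Normal(-247/108, 44/27)
obs 2: x=-2 → posterior Normal(-335/152, 22/19)
obs 3: x=-1/4 → posterior Normal(-173/98, 44/49)
obs 4: x=0 → posterior Normal(-173/120, 11/15)
obs 5: x=1/2 → posterior Normal(-81/71, 44/71)
obs 6: x=-4 → posterior Normal(-125/82, 22/41)

-125/82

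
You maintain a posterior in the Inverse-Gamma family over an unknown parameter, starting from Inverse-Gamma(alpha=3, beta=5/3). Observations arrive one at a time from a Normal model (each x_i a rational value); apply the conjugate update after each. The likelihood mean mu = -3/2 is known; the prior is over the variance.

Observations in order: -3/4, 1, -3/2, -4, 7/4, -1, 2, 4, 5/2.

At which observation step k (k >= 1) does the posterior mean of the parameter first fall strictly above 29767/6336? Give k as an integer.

obs 1: x=-3/4 → posterior Inverse-Gamma(7/2, 187/96)
obs 2: x=1 → posterior Inverse-Gamma(4, 487/96)
obs 3: x=-3/2 → posterior Inverse-Gamma(9/2, 487/96)
obs 4: x=-4 → posterior Inverse-Gamma(5, 787/96)
obs 5: x=7/4 → posterior Inverse-Gamma(11/2, 647/48)
obs 6: x=-1 → posterior Inverse-Gamma(6, 653/48)
obs 7: x=2 → posterior Inverse-Gamma(13/2, 947/48)
obs 8: x=4 → posterior Inverse-Gamma(7, 1673/48)
obs 9: x=5/2 → posterior Inverse-Gamma(15/2, 2057/48)

k = 8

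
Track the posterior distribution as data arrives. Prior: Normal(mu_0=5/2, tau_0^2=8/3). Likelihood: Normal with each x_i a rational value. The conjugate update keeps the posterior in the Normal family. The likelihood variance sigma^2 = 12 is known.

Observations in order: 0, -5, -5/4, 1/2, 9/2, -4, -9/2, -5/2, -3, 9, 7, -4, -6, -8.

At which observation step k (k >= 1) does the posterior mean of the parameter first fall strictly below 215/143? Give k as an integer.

obs 1: x=0 → posterior Normal(45/22, 24/11)
obs 2: x=-5 → posterior Normal(25/26, 24/13)
obs 3: x=-5/4 → posterior Normal(2/3, 8/5)
obs 4: x=1/2 → posterior Normal(11/17, 24/17)
obs 5: x=9/2 → posterior Normal(20/19, 24/19)
obs 6: x=-4 → posterior Normal(4/7, 8/7)
obs 7: x=-9/2 → posterior Normal(3/23, 24/23)
obs 8: x=-5/2 → posterior Normal(-2/25, 24/25)
obs 9: x=-3 → posterior Normal(-8/27, 8/9)
obs 10: x=9 → posterior Normal(10/29, 24/29)
obs 11: x=7 → posterior Normal(24/31, 24/31)
obs 12: x=-4 → posterior Normal(16/33, 8/11)
obs 13: x=-6 → posterior Normal(4/35, 24/35)
obs 14: x=-8 → posterior Normal(-12/37, 24/37)

k = 2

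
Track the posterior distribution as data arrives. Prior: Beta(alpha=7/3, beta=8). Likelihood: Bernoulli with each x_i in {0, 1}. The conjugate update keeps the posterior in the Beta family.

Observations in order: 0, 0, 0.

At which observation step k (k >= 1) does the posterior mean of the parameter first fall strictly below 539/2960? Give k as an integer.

obs 1: x=0 → posterior Beta(7/3, 9)
obs 2: x=0 → posterior Beta(7/3, 10)
obs 3: x=0 → posterior Beta(7/3, 11)

k = 3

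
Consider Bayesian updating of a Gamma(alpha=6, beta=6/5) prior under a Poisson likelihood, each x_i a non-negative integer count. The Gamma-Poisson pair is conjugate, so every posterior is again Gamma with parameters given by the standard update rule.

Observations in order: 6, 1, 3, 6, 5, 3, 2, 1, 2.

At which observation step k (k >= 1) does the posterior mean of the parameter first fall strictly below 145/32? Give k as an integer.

obs 1: x=6 → posterior Gamma(12, 11/5)
obs 2: x=1 → posterior Gamma(13, 16/5)
obs 3: x=3 → posterior Gamma(16, 21/5)
obs 4: x=6 → posterior Gamma(22, 26/5)
obs 5: x=5 → posterior Gamma(27, 31/5)
obs 6: x=3 → posterior Gamma(30, 36/5)
obs 7: x=2 → posterior Gamma(32, 41/5)
obs 8: x=1 → posterior Gamma(33, 46/5)
obs 9: x=2 → posterior Gamma(35, 51/5)

k = 2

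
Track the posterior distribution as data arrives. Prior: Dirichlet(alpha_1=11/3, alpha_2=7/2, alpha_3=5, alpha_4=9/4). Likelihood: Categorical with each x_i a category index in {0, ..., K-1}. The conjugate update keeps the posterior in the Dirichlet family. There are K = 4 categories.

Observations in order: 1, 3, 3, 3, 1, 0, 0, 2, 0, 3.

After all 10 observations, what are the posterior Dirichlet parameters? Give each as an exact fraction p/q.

obs 1: x=1 → posterior Dirichlet(11/3, 9/2, 5, 9/4)
obs 2: x=3 → posterior Dirichlet(11/3, 9/2, 5, 13/4)
obs 3: x=3 → posterior Dirichlet(11/3, 9/2, 5, 17/4)
obs 4: x=3 → posterior Dirichlet(11/3, 9/2, 5, 21/4)
obs 5: x=1 → posterior Dirichlet(11/3, 11/2, 5, 21/4)
obs 6: x=0 → posterior Dirichlet(14/3, 11/2, 5, 21/4)
obs 7: x=0 → posterior Dirichlet(17/3, 11/2, 5, 21/4)
obs 8: x=2 → posterior Dirichlet(17/3, 11/2, 6, 21/4)
obs 9: x=0 → posterior Dirichlet(20/3, 11/2, 6, 21/4)
obs 10: x=3 → posterior Dirichlet(20/3, 11/2, 6, 25/4)

alpha_1=20/3, alpha_2=11/2, alpha_3=6, alpha_4=25/4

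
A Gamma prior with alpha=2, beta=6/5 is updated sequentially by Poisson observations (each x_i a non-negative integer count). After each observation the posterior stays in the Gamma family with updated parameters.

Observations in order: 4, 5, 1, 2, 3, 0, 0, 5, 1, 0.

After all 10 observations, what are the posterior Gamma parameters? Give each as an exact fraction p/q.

alpha=23, beta=56/5

obs 1: x=4 → posterior Gamma(6, 11/5)
obs 2: x=5 → posterior Gamma(11, 16/5)
obs 3: x=1 → posterior Gamma(12, 21/5)
obs 4: x=2 → posterior Gamma(14, 26/5)
obs 5: x=3 → posterior Gamma(17, 31/5)
obs 6: x=0 → posterior Gamma(17, 36/5)
obs 7: x=0 → posterior Gamma(17, 41/5)
obs 8: x=5 → posterior Gamma(22, 46/5)
obs 9: x=1 → posterior Gamma(23, 51/5)
obs 10: x=0 → posterior Gamma(23, 56/5)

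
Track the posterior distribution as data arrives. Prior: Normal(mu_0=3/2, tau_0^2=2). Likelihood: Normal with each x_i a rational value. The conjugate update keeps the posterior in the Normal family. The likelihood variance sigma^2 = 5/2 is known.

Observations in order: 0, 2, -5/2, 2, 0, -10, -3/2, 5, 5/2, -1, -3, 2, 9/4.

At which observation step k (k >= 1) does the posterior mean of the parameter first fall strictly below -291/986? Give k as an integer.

obs 1: x=0 → posterior Normal(5/6, 10/9)
obs 2: x=2 → posterior Normal(31/26, 10/13)
obs 3: x=-5/2 → posterior Normal(11/34, 10/17)
obs 4: x=2 → posterior Normal(9/14, 10/21)
obs 5: x=0 → posterior Normal(27/50, 2/5)
obs 6: x=-10 → posterior Normal(-53/58, 10/29)
obs 7: x=-3/2 → posterior Normal(-65/66, 10/33)
obs 8: x=5 → posterior Normal(-25/74, 10/37)
obs 9: x=5/2 → posterior Normal(-5/82, 10/41)
obs 10: x=-1 → posterior Normal(-13/90, 2/9)
obs 11: x=-3 → posterior Normal(-37/98, 10/49)
obs 12: x=2 → posterior Normal(-21/106, 10/53)
obs 13: x=9/4 → posterior Normal(-1/38, 10/57)

k = 6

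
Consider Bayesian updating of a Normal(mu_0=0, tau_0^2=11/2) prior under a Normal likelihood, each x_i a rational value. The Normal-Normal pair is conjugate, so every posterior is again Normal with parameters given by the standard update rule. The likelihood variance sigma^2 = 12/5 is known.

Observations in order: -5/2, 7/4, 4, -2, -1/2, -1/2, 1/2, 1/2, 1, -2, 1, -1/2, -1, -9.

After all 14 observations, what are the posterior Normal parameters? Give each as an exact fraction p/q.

mu_0=-2035/3176, tau_0^2=66/397

obs 1: x=-5/2 → posterior Normal(-275/158, 132/79)
obs 2: x=7/4 → posterior Normal(-165/536, 66/67)
obs 3: x=4 → posterior Normal(715/756, 44/63)
obs 4: x=-2 → posterior Normal(275/976, 33/61)
obs 5: x=-1/2 → posterior Normal(165/1196, 132/299)
obs 6: x=-1/2 → posterior Normal(55/1416, 22/59)
obs 7: x=1/2 → posterior Normal(165/1636, 132/409)
obs 8: x=1/2 → posterior Normal(275/1856, 33/116)
obs 9: x=1 → posterior Normal(165/692, 44/173)
obs 10: x=-2 → posterior Normal(55/2296, 66/287)
obs 11: x=1 → posterior Normal(275/2516, 132/629)
obs 12: x=-1/2 → posterior Normal(55/912, 11/57)
obs 13: x=-1 → posterior Normal(-55/2956, 132/739)
obs 14: x=-9 → posterior Normal(-2035/3176, 66/397)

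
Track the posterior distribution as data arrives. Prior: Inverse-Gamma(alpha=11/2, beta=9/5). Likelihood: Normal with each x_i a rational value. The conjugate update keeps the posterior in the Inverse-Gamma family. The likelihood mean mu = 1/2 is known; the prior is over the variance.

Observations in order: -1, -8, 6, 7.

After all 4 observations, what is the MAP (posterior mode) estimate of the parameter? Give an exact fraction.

753/85

obs 1: x=-1 → posterior Inverse-Gamma(6, 117/40)
obs 2: x=-8 → posterior Inverse-Gamma(13/2, 781/20)
obs 3: x=6 → posterior Inverse-Gamma(7, 2167/40)
obs 4: x=7 → posterior Inverse-Gamma(15/2, 753/10)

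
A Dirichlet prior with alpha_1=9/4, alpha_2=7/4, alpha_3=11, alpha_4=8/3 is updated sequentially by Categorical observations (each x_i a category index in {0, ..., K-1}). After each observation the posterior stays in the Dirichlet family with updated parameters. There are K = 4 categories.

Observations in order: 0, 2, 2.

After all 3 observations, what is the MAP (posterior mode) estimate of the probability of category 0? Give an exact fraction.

27/200

obs 1: x=0 → posterior Dirichlet(13/4, 7/4, 11, 8/3)
obs 2: x=2 → posterior Dirichlet(13/4, 7/4, 12, 8/3)
obs 3: x=2 → posterior Dirichlet(13/4, 7/4, 13, 8/3)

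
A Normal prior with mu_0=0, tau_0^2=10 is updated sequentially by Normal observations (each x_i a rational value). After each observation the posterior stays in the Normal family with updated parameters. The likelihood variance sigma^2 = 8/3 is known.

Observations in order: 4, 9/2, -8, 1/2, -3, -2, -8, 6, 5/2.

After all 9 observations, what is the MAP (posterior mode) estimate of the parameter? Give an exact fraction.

obs 1: x=4 → posterior Normal(60/19, 40/19)
obs 2: x=9/2 → posterior Normal(15/4, 20/17)
obs 3: x=-8 → posterior Normal(15/98, 40/49)
obs 4: x=1/2 → posterior Normal(15/64, 5/8)
obs 5: x=-3 → posterior Normal(-30/79, 40/79)
obs 6: x=-2 → posterior Normal(-30/47, 20/47)
obs 7: x=-8 → posterior Normal(-180/109, 40/109)
obs 8: x=6 → posterior Normal(-45/62, 10/31)
obs 9: x=5/2 → posterior Normal(-105/278, 40/139)

-105/278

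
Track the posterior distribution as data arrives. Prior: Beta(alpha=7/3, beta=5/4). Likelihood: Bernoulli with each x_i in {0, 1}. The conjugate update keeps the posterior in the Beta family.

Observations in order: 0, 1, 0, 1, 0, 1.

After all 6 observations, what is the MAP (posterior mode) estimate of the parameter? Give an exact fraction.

4/7

obs 1: x=0 → posterior Beta(7/3, 9/4)
obs 2: x=1 → posterior Beta(10/3, 9/4)
obs 3: x=0 → posterior Beta(10/3, 13/4)
obs 4: x=1 → posterior Beta(13/3, 13/4)
obs 5: x=0 → posterior Beta(13/3, 17/4)
obs 6: x=1 → posterior Beta(16/3, 17/4)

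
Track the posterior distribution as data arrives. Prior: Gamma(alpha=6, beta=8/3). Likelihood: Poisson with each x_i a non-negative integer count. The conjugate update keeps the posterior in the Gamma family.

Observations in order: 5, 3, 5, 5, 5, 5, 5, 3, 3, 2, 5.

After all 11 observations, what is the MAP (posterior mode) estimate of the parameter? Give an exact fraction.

obs 1: x=5 → posterior Gamma(11, 11/3)
obs 2: x=3 → posterior Gamma(14, 14/3)
obs 3: x=5 → posterior Gamma(19, 17/3)
obs 4: x=5 → posterior Gamma(24, 20/3)
obs 5: x=5 → posterior Gamma(29, 23/3)
obs 6: x=5 → posterior Gamma(34, 26/3)
obs 7: x=5 → posterior Gamma(39, 29/3)
obs 8: x=3 → posterior Gamma(42, 32/3)
obs 9: x=3 → posterior Gamma(45, 35/3)
obs 10: x=2 → posterior Gamma(47, 38/3)
obs 11: x=5 → posterior Gamma(52, 41/3)

153/41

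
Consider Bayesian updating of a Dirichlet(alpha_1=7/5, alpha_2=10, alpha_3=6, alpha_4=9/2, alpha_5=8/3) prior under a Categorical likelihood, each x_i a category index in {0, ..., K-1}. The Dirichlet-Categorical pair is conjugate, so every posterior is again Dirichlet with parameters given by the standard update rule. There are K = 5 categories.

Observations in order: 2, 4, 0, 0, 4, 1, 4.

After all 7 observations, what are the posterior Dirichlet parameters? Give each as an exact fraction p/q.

obs 1: x=2 → posterior Dirichlet(7/5, 10, 7, 9/2, 8/3)
obs 2: x=4 → posterior Dirichlet(7/5, 10, 7, 9/2, 11/3)
obs 3: x=0 → posterior Dirichlet(12/5, 10, 7, 9/2, 11/3)
obs 4: x=0 → posterior Dirichlet(17/5, 10, 7, 9/2, 11/3)
obs 5: x=4 → posterior Dirichlet(17/5, 10, 7, 9/2, 14/3)
obs 6: x=1 → posterior Dirichlet(17/5, 11, 7, 9/2, 14/3)
obs 7: x=4 → posterior Dirichlet(17/5, 11, 7, 9/2, 17/3)

alpha_1=17/5, alpha_2=11, alpha_3=7, alpha_4=9/2, alpha_5=17/3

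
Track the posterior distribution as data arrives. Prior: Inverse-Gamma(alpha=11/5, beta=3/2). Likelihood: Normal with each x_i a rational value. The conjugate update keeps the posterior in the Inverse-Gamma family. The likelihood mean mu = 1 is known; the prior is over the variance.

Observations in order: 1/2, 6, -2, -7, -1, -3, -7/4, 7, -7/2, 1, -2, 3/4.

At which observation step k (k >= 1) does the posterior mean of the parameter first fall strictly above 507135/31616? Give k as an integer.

k = 9

obs 1: x=1/2 → posterior Inverse-Gamma(27/10, 13/8)
obs 2: x=6 → posterior Inverse-Gamma(16/5, 113/8)
obs 3: x=-2 → posterior Inverse-Gamma(37/10, 149/8)
obs 4: x=-7 → posterior Inverse-Gamma(21/5, 405/8)
obs 5: x=-1 → posterior Inverse-Gamma(47/10, 421/8)
obs 6: x=-3 → posterior Inverse-Gamma(26/5, 485/8)
obs 7: x=-7/4 → posterior Inverse-Gamma(57/10, 2061/32)
obs 8: x=7 → posterior Inverse-Gamma(31/5, 2637/32)
obs 9: x=-7/2 → posterior Inverse-Gamma(67/10, 2961/32)
obs 10: x=1 → posterior Inverse-Gamma(36/5, 2961/32)
obs 11: x=-2 → posterior Inverse-Gamma(77/10, 3105/32)
obs 12: x=3/4 → posterior Inverse-Gamma(41/5, 1553/16)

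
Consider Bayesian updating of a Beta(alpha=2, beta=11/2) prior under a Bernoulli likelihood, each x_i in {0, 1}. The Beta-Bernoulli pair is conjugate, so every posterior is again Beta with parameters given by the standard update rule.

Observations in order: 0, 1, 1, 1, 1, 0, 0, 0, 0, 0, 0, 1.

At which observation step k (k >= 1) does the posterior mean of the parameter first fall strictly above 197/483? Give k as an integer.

k = 4

obs 1: x=0 → posterior Beta(2, 13/2)
obs 2: x=1 → posterior Beta(3, 13/2)
obs 3: x=1 → posterior Beta(4, 13/2)
obs 4: x=1 → posterior Beta(5, 13/2)
obs 5: x=1 → posterior Beta(6, 13/2)
obs 6: x=0 → posterior Beta(6, 15/2)
obs 7: x=0 → posterior Beta(6, 17/2)
obs 8: x=0 → posterior Beta(6, 19/2)
obs 9: x=0 → posterior Beta(6, 21/2)
obs 10: x=0 → posterior Beta(6, 23/2)
obs 11: x=0 → posterior Beta(6, 25/2)
obs 12: x=1 → posterior Beta(7, 25/2)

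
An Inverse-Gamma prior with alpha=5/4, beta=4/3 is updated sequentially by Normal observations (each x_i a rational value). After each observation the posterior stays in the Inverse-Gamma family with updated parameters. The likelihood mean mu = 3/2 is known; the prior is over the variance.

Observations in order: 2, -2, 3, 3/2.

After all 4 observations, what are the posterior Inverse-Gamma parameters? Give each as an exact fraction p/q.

alpha=13/4, beta=209/24

obs 1: x=2 → posterior Inverse-Gamma(7/4, 35/24)
obs 2: x=-2 → posterior Inverse-Gamma(9/4, 91/12)
obs 3: x=3 → posterior Inverse-Gamma(11/4, 209/24)
obs 4: x=3/2 → posterior Inverse-Gamma(13/4, 209/24)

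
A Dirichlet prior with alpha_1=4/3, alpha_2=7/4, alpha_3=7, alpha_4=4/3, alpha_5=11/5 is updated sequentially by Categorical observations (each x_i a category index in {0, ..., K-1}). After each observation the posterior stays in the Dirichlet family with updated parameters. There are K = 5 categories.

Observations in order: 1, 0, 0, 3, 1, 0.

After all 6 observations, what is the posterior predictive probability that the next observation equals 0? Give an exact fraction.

260/1177

obs 1: x=1 → posterior Dirichlet(4/3, 11/4, 7, 4/3, 11/5)
obs 2: x=0 → posterior Dirichlet(7/3, 11/4, 7, 4/3, 11/5)
obs 3: x=0 → posterior Dirichlet(10/3, 11/4, 7, 4/3, 11/5)
obs 4: x=3 → posterior Dirichlet(10/3, 11/4, 7, 7/3, 11/5)
obs 5: x=1 → posterior Dirichlet(10/3, 15/4, 7, 7/3, 11/5)
obs 6: x=0 → posterior Dirichlet(13/3, 15/4, 7, 7/3, 11/5)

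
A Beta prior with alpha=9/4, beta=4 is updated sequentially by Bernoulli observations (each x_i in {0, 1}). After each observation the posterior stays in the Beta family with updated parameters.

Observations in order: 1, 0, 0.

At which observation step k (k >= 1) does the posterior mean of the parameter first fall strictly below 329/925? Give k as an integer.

obs 1: x=1 → posterior Beta(13/4, 4)
obs 2: x=0 → posterior Beta(13/4, 5)
obs 3: x=0 → posterior Beta(13/4, 6)

k = 3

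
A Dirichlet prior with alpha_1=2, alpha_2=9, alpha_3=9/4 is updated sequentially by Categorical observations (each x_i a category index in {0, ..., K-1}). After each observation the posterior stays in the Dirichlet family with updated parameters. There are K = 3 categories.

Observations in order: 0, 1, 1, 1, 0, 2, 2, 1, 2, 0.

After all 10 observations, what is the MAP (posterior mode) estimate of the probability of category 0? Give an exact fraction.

16/81

obs 1: x=0 → posterior Dirichlet(3, 9, 9/4)
obs 2: x=1 → posterior Dirichlet(3, 10, 9/4)
obs 3: x=1 → posterior Dirichlet(3, 11, 9/4)
obs 4: x=1 → posterior Dirichlet(3, 12, 9/4)
obs 5: x=0 → posterior Dirichlet(4, 12, 9/4)
obs 6: x=2 → posterior Dirichlet(4, 12, 13/4)
obs 7: x=2 → posterior Dirichlet(4, 12, 17/4)
obs 8: x=1 → posterior Dirichlet(4, 13, 17/4)
obs 9: x=2 → posterior Dirichlet(4, 13, 21/4)
obs 10: x=0 → posterior Dirichlet(5, 13, 21/4)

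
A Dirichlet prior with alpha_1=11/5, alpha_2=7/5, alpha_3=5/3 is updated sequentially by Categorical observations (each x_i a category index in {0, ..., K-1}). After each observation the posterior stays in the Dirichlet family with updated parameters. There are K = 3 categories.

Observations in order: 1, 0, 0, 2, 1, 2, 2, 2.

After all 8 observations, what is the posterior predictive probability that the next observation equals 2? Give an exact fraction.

obs 1: x=1 → posterior Dirichlet(11/5, 12/5, 5/3)
obs 2: x=0 → posterior Dirichlet(16/5, 12/5, 5/3)
obs 3: x=0 → posterior Dirichlet(21/5, 12/5, 5/3)
obs 4: x=2 → posterior Dirichlet(21/5, 12/5, 8/3)
obs 5: x=1 → posterior Dirichlet(21/5, 17/5, 8/3)
obs 6: x=2 → posterior Dirichlet(21/5, 17/5, 11/3)
obs 7: x=2 → posterior Dirichlet(21/5, 17/5, 14/3)
obs 8: x=2 → posterior Dirichlet(21/5, 17/5, 17/3)

85/199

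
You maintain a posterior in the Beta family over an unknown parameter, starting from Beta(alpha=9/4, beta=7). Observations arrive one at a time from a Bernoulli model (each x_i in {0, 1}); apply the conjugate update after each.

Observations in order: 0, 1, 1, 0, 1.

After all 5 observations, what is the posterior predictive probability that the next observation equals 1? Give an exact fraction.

7/19

obs 1: x=0 → posterior Beta(9/4, 8)
obs 2: x=1 → posterior Beta(13/4, 8)
obs 3: x=1 → posterior Beta(17/4, 8)
obs 4: x=0 → posterior Beta(17/4, 9)
obs 5: x=1 → posterior Beta(21/4, 9)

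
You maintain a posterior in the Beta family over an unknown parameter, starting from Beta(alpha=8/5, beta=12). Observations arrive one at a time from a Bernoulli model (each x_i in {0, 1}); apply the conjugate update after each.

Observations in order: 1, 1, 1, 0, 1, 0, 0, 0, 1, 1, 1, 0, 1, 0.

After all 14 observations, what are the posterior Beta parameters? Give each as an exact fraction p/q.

alpha=48/5, beta=18

obs 1: x=1 → posterior Beta(13/5, 12)
obs 2: x=1 → posterior Beta(18/5, 12)
obs 3: x=1 → posterior Beta(23/5, 12)
obs 4: x=0 → posterior Beta(23/5, 13)
obs 5: x=1 → posterior Beta(28/5, 13)
obs 6: x=0 → posterior Beta(28/5, 14)
obs 7: x=0 → posterior Beta(28/5, 15)
obs 8: x=0 → posterior Beta(28/5, 16)
obs 9: x=1 → posterior Beta(33/5, 16)
obs 10: x=1 → posterior Beta(38/5, 16)
obs 11: x=1 → posterior Beta(43/5, 16)
obs 12: x=0 → posterior Beta(43/5, 17)
obs 13: x=1 → posterior Beta(48/5, 17)
obs 14: x=0 → posterior Beta(48/5, 18)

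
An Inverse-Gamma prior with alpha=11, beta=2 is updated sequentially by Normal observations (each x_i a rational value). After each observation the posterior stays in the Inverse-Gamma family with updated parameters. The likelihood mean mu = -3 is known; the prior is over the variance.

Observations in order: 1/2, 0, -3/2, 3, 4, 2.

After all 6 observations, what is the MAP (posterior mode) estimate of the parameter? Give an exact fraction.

55/12

obs 1: x=1/2 → posterior Inverse-Gamma(23/2, 65/8)
obs 2: x=0 → posterior Inverse-Gamma(12, 101/8)
obs 3: x=-3/2 → posterior Inverse-Gamma(25/2, 55/4)
obs 4: x=3 → posterior Inverse-Gamma(13, 127/4)
obs 5: x=4 → posterior Inverse-Gamma(27/2, 225/4)
obs 6: x=2 → posterior Inverse-Gamma(14, 275/4)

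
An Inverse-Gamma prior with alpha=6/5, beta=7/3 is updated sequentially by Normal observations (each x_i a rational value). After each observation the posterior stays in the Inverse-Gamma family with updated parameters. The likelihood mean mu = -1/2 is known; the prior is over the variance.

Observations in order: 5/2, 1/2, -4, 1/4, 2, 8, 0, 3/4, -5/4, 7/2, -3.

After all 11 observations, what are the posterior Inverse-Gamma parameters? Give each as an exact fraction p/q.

alpha=67/10, beta=6269/96

obs 1: x=5/2 → posterior Inverse-Gamma(17/10, 41/6)
obs 2: x=1/2 → posterior Inverse-Gamma(11/5, 22/3)
obs 3: x=-4 → posterior Inverse-Gamma(27/10, 323/24)
obs 4: x=1/4 → posterior Inverse-Gamma(16/5, 1319/96)
obs 5: x=2 → posterior Inverse-Gamma(37/10, 1619/96)
obs 6: x=8 → posterior Inverse-Gamma(21/5, 5087/96)
obs 7: x=0 → posterior Inverse-Gamma(47/10, 5099/96)
obs 8: x=3/4 → posterior Inverse-Gamma(26/5, 2587/48)
obs 9: x=-5/4 → posterior Inverse-Gamma(57/10, 5201/96)
obs 10: x=7/2 → posterior Inverse-Gamma(31/5, 5969/96)
obs 11: x=-3 → posterior Inverse-Gamma(67/10, 6269/96)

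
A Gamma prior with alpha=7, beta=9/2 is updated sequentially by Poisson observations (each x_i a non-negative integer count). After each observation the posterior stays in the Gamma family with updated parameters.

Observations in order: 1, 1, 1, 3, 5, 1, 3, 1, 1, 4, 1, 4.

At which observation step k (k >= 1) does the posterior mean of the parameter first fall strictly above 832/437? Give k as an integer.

obs 1: x=1 → posterior Gamma(8, 11/2)
obs 2: x=1 → posterior Gamma(9, 13/2)
obs 3: x=1 → posterior Gamma(10, 15/2)
obs 4: x=3 → posterior Gamma(13, 17/2)
obs 5: x=5 → posterior Gamma(18, 19/2)
obs 6: x=1 → posterior Gamma(19, 21/2)
obs 7: x=3 → posterior Gamma(22, 23/2)
obs 8: x=1 → posterior Gamma(23, 25/2)
obs 9: x=1 → posterior Gamma(24, 27/2)
obs 10: x=4 → posterior Gamma(28, 29/2)
obs 11: x=1 → posterior Gamma(29, 31/2)
obs 12: x=4 → posterior Gamma(33, 33/2)

k = 7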